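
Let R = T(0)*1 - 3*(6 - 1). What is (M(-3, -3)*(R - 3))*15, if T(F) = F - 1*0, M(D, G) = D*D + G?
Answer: -1620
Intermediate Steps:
M(D, G) = G + D**2 (M(D, G) = D**2 + G = G + D**2)
T(F) = F (T(F) = F + 0 = F)
R = -15 (R = 0*1 - 3*(6 - 1) = 0 - 3*5 = 0 - 15 = -15)
(M(-3, -3)*(R - 3))*15 = ((-3 + (-3)**2)*(-15 - 3))*15 = ((-3 + 9)*(-18))*15 = (6*(-18))*15 = -108*15 = -1620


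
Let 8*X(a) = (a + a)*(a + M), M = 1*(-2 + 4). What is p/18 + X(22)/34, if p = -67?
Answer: 49/306 ≈ 0.16013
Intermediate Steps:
M = 2 (M = 1*2 = 2)
X(a) = a*(2 + a)/4 (X(a) = ((a + a)*(a + 2))/8 = ((2*a)*(2 + a))/8 = (2*a*(2 + a))/8 = a*(2 + a)/4)
p/18 + X(22)/34 = -67/18 + ((¼)*22*(2 + 22))/34 = -67*1/18 + ((¼)*22*24)*(1/34) = -67/18 + 132*(1/34) = -67/18 + 66/17 = 49/306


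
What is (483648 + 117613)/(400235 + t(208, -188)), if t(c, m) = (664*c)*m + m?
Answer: -601261/25565009 ≈ -0.023519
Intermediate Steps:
t(c, m) = m + 664*c*m (t(c, m) = 664*c*m + m = m + 664*c*m)
(483648 + 117613)/(400235 + t(208, -188)) = (483648 + 117613)/(400235 - 188*(1 + 664*208)) = 601261/(400235 - 188*(1 + 138112)) = 601261/(400235 - 188*138113) = 601261/(400235 - 25965244) = 601261/(-25565009) = 601261*(-1/25565009) = -601261/25565009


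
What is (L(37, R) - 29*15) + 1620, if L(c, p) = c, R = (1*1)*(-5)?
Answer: 1222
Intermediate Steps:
R = -5 (R = 1*(-5) = -5)
(L(37, R) - 29*15) + 1620 = (37 - 29*15) + 1620 = (37 - 435) + 1620 = -398 + 1620 = 1222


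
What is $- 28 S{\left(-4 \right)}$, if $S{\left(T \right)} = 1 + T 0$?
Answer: $-28$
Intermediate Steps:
$S{\left(T \right)} = 1$ ($S{\left(T \right)} = 1 + 0 = 1$)
$- 28 S{\left(-4 \right)} = \left(-28\right) 1 = -28$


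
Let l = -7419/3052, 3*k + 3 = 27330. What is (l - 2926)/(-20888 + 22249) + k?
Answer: 37827771577/4153772 ≈ 9106.8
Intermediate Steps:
k = 9109 (k = -1 + (⅓)*27330 = -1 + 9110 = 9109)
l = -7419/3052 (l = -7419*1/3052 = -7419/3052 ≈ -2.4309)
(l - 2926)/(-20888 + 22249) + k = (-7419/3052 - 2926)/(-20888 + 22249) + 9109 = -8937571/3052/1361 + 9109 = -8937571/3052*1/1361 + 9109 = -8937571/4153772 + 9109 = 37827771577/4153772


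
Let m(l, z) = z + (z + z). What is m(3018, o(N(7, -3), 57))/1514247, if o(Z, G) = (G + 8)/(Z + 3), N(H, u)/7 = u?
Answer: -65/9085482 ≈ -7.1543e-6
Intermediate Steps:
N(H, u) = 7*u
o(Z, G) = (8 + G)/(3 + Z)
m(l, z) = 3*z (m(l, z) = z + 2*z = 3*z)
m(3018, o(N(7, -3), 57))/1514247 = (3*((8 + 57)/(3 + 7*(-3))))/1514247 = (3*(65/(3 - 21)))*(1/1514247) = (3*(65/(-18)))*(1/1514247) = (3*(-1/18*65))*(1/1514247) = (3*(-65/18))*(1/1514247) = -65/6*1/1514247 = -65/9085482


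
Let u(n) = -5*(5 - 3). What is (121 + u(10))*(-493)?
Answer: -54723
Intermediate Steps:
u(n) = -10 (u(n) = -5*2 = -10)
(121 + u(10))*(-493) = (121 - 10)*(-493) = 111*(-493) = -54723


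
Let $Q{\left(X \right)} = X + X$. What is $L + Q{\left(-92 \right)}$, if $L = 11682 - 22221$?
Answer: $-10723$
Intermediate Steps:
$Q{\left(X \right)} = 2 X$
$L = -10539$ ($L = 11682 - 22221 = -10539$)
$L + Q{\left(-92 \right)} = -10539 + 2 \left(-92\right) = -10539 - 184 = -10723$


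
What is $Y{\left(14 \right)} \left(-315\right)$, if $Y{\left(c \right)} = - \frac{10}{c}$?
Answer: $225$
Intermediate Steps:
$Y{\left(14 \right)} \left(-315\right) = - \frac{10}{14} \left(-315\right) = \left(-10\right) \frac{1}{14} \left(-315\right) = \left(- \frac{5}{7}\right) \left(-315\right) = 225$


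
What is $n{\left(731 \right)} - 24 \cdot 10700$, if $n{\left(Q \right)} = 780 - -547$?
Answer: $-255473$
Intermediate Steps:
$n{\left(Q \right)} = 1327$ ($n{\left(Q \right)} = 780 + 547 = 1327$)
$n{\left(731 \right)} - 24 \cdot 10700 = 1327 - 24 \cdot 10700 = 1327 - 256800 = -255473$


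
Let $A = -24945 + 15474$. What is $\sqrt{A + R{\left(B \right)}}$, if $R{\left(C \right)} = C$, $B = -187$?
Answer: $i \sqrt{9658} \approx 98.275 i$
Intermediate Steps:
$A = -9471$
$\sqrt{A + R{\left(B \right)}} = \sqrt{-9471 - 187} = \sqrt{-9658} = i \sqrt{9658}$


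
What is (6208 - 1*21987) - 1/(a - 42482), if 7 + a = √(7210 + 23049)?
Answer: -28485589795009/1805284862 + √30259/1805284862 ≈ -15779.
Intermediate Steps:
a = -7 + √30259 (a = -7 + √(7210 + 23049) = -7 + √30259 ≈ 166.95)
(6208 - 1*21987) - 1/(a - 42482) = (6208 - 1*21987) - 1/((-7 + √30259) - 42482) = (6208 - 21987) - 1/(-42489 + √30259) = -15779 - 1/(-42489 + √30259)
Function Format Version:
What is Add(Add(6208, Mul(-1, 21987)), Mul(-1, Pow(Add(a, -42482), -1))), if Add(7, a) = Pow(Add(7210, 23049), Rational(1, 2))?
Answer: Add(Rational(-28485589795009, 1805284862), Mul(Rational(1, 1805284862), Pow(30259, Rational(1, 2)))) ≈ -15779.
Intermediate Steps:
a = Add(-7, Pow(30259, Rational(1, 2))) (a = Add(-7, Pow(Add(7210, 23049), Rational(1, 2))) = Add(-7, Pow(30259, Rational(1, 2))) ≈ 166.95)
Add(Add(6208, Mul(-1, 21987)), Mul(-1, Pow(Add(a, -42482), -1))) = Add(Add(6208, Mul(-1, 21987)), Mul(-1, Pow(Add(Add(-7, Pow(30259, Rational(1, 2))), -42482), -1))) = Add(Add(6208, -21987), Mul(-1, Pow(Add(-42489, Pow(30259, Rational(1, 2))), -1))) = Add(-15779, Mul(-1, Pow(Add(-42489, Pow(30259, Rational(1, 2))), -1)))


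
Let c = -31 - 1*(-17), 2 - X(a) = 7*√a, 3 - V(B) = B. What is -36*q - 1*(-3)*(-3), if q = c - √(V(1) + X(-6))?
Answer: 495 + 36*√(4 - 7*I*√6) ≈ 613.33 - 93.9*I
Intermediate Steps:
V(B) = 3 - B
X(a) = 2 - 7*√a
c = -14 (c = -31 + 17 = -14)
q = -14 - √(4 - 7*I*√6) (q = -14 - √((3 - 1*1) + (2 - 7*I*√6)) = -14 - √((3 - 1) + (2 - 7*I*√6)) = -14 - √(2 + (2 - 7*I*√6)) = -14 - √(4 - 7*I*√6) ≈ -17.287 + 2.6083*I)
-36*q - 1*(-3)*(-3) = -36*(-14 - √(4 - 7*I*√6)) - 1*(-3)*(-3) = (504 + 36*√(4 - 7*I*√6)) + 3*(-3) = (504 + 36*√(4 - 7*I*√6)) - 9 = 495 + 36*√(4 - 7*I*√6)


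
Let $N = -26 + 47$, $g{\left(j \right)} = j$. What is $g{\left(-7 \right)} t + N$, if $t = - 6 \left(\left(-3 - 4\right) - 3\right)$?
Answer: $-399$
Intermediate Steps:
$N = 21$
$t = 60$ ($t = - 6 \left(-7 - 3\right) = \left(-6\right) \left(-10\right) = 60$)
$g{\left(-7 \right)} t + N = \left(-7\right) 60 + 21 = -420 + 21 = -399$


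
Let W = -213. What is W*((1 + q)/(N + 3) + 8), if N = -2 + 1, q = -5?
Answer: -1278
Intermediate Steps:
N = -1
W*((1 + q)/(N + 3) + 8) = -213*((1 - 5)/(-1 + 3) + 8) = -213*(-4/2 + 8) = -213*(-4*½ + 8) = -213*(-2 + 8) = -213*6 = -1278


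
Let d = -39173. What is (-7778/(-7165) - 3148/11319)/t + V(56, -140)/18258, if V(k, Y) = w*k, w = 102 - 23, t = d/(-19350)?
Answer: 28829270219528/44964998125971 ≈ 0.64115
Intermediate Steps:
t = 911/450 (t = -39173/(-19350) = -39173*(-1/19350) = 911/450 ≈ 2.0244)
w = 79
V(k, Y) = 79*k
(-7778/(-7165) - 3148/11319)/t + V(56, -140)/18258 = (-7778/(-7165) - 3148/11319)/(911/450) + (79*56)/18258 = (-7778*(-1/7165) - 3148*1/11319)*(450/911) + 4424*(1/18258) = (7778/7165 - 3148/11319)*(450/911) + 2212/9129 = (65483762/81100635)*(450/911) + 2212/9129 = 1964512860/4925511899 + 2212/9129 = 28829270219528/44964998125971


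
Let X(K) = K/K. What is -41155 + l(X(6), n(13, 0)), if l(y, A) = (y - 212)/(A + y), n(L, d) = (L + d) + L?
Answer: -1111396/27 ≈ -41163.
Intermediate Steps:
X(K) = 1
n(L, d) = d + 2*L
l(y, A) = (-212 + y)/(A + y)
-41155 + l(X(6), n(13, 0)) = -41155 + (-212 + 1)/((0 + 2*13) + 1) = -41155 - 211/((0 + 26) + 1) = -41155 - 211/(26 + 1) = -41155 - 211/27 = -1111396/27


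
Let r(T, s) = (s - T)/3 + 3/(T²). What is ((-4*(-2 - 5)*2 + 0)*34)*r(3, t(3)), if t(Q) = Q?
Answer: 1904/3 ≈ 634.67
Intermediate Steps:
r(T, s) = 3/T² - T/3 + s/3 (r(T, s) = (s - T)*(⅓) + 3/T² = (-T/3 + s/3) + 3/T² = 3/T² - T/3 + s/3)
((-4*(-2 - 5)*2 + 0)*34)*r(3, t(3)) = ((-4*(-2 - 5)*2 + 0)*34)*(3/3² - ⅓*3 + (⅓)*3) = ((-(-28)*2 + 0)*34)*(3*(⅑) - 1 + 1) = ((-4*(-14) + 0)*34)*(⅓ - 1 + 1) = ((56 + 0)*34)*(⅓) = (56*34)*(⅓) = 1904*(⅓) = 1904/3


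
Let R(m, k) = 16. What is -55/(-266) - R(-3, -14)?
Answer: -4201/266 ≈ -15.793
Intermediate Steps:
-55/(-266) - R(-3, -14) = -55/(-266) - 1*16 = -55*(-1/266) - 16 = 55/266 - 16 = -4201/266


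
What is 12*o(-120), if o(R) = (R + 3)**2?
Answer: 164268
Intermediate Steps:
o(R) = (3 + R)**2
12*o(-120) = 12*(3 - 120)**2 = 12*(-117)**2 = 12*13689 = 164268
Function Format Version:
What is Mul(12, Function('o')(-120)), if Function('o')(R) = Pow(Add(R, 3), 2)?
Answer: 164268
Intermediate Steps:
Function('o')(R) = Pow(Add(3, R), 2)
Mul(12, Function('o')(-120)) = Mul(12, Pow(Add(3, -120), 2)) = Mul(12, Pow(-117, 2)) = Mul(12, 13689) = 164268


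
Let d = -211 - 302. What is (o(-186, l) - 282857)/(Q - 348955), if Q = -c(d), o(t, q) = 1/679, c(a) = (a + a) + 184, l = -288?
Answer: 192059902/236368727 ≈ 0.81254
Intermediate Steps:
d = -513
c(a) = 184 + 2*a (c(a) = 2*a + 184 = 184 + 2*a)
o(t, q) = 1/679
Q = 842 (Q = -(184 + 2*(-513)) = -(184 - 1026) = -1*(-842) = 842)
(o(-186, l) - 282857)/(Q - 348955) = (1/679 - 282857)/(842 - 348955) = -192059902/679/(-348113) = -192059902/679*(-1/348113) = 192059902/236368727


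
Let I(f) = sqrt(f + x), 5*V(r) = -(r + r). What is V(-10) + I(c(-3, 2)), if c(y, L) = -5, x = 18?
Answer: 4 + sqrt(13) ≈ 7.6056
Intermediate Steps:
V(r) = -2*r/5 (V(r) = (-(r + r))/5 = (-2*r)/5 = -2*r/5)
I(f) = sqrt(18 + f) (I(f) = sqrt(f + 18) = sqrt(18 + f))
V(-10) + I(c(-3, 2)) = -2/5*(-10) + sqrt(18 - 5) = 4 + sqrt(13)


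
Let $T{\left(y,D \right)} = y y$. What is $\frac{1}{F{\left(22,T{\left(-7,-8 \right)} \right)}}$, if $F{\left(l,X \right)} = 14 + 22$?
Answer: $\frac{1}{36} \approx 0.027778$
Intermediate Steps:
$T{\left(y,D \right)} = y^{2}$
$F{\left(l,X \right)} = 36$
$\frac{1}{F{\left(22,T{\left(-7,-8 \right)} \right)}} = \frac{1}{36}$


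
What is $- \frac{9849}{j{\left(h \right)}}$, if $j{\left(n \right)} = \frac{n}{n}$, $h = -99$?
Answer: $-9849$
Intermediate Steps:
$j{\left(n \right)} = 1$
$- \frac{9849}{j{\left(h \right)}} = - \frac{9849}{1} = \left(-9849\right) 1 = -9849$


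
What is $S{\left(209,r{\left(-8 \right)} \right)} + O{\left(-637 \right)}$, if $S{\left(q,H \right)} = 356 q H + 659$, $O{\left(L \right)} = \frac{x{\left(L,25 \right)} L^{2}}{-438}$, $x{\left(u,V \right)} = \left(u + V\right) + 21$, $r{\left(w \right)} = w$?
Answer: $- \frac{6871165}{146} \approx -47063.0$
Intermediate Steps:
$x{\left(u,V \right)} = 21 + V + u$ ($x{\left(u,V \right)} = \left(V + u\right) + 21 = 21 + V + u$)
$O{\left(L \right)} = - \frac{L^{2} \left(46 + L\right)}{438}$ ($O{\left(L \right)} = \frac{\left(21 + 25 + L\right) L^{2}}{-438} = \left(46 + L\right) L^{2} \left(- \frac{1}{438}\right) = L^{2} \left(46 + L\right) \left(- \frac{1}{438}\right) = - \frac{L^{2} \left(46 + L\right)}{438}$)
$S{\left(q,H \right)} = 659 + 356 H q$ ($S{\left(q,H \right)} = 356 H q + 659 = 659 + 356 H q$)
$S{\left(209,r{\left(-8 \right)} \right)} + O{\left(-637 \right)} = \left(659 + 356 \left(-8\right) 209\right) + \frac{\left(-637\right)^{2} \left(-46 - -637\right)}{438} = \left(659 - 595232\right) + \frac{1}{438} \cdot 405769 \left(-46 + 637\right) = -594573 + \frac{1}{438} \cdot 405769 \cdot 591 = -594573 + \frac{79936493}{146} = - \frac{6871165}{146}$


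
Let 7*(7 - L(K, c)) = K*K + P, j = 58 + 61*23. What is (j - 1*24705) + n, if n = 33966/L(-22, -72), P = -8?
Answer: -1451850/61 ≈ -23801.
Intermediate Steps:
j = 1461 (j = 58 + 1403 = 1461)
L(K, c) = 57/7 - K²/7 (L(K, c) = 7 - (K*K - 8)/7 = 7 - (K² - 8)/7 = 7 - (-8 + K²)/7 = 7 + (8/7 - K²/7) = 57/7 - K²/7)
n = -33966/61 (n = 33966/(57/7 - ⅐*(-22)²) = 33966/(57/7 - ⅐*484) = 33966/(57/7 - 484/7) = 33966/(-61) = 33966*(-1/61) = -33966/61 ≈ -556.82)
(j - 1*24705) + n = (1461 - 1*24705) - 33966/61 = (1461 - 24705) - 33966/61 = -23244 - 33966/61 = -1451850/61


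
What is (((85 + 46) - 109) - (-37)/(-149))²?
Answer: 10504081/22201 ≈ 473.14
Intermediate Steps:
(((85 + 46) - 109) - (-37)/(-149))² = ((131 - 109) - (-37)*(-1)/149)² = (22 - 1*37/149)² = (22 - 37/149)² = (3241/149)² = 10504081/22201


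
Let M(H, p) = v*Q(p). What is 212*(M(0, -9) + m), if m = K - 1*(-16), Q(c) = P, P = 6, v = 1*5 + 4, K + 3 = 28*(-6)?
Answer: -21412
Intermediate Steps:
K = -171 (K = -3 + 28*(-6) = -3 - 168 = -171)
v = 9 (v = 5 + 4 = 9)
Q(c) = 6
M(H, p) = 54 (M(H, p) = 9*6 = 54)
m = -155 (m = -171 - 1*(-16) = -171 + 16 = -155)
212*(M(0, -9) + m) = 212*(54 - 155) = 212*(-101) = -21412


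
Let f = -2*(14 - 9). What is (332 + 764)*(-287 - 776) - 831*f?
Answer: -1156738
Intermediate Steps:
f = -10 (f = -2*5 = -10)
(332 + 764)*(-287 - 776) - 831*f = (332 + 764)*(-287 - 776) - 831*(-10) = 1096*(-1063) + 8310 = -1165048 + 8310 = -1156738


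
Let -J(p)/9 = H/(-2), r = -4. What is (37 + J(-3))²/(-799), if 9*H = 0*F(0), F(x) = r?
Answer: -1369/799 ≈ -1.7134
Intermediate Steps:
F(x) = -4
H = 0 (H = (0*(-4))/9 = (⅑)*0 = 0)
J(p) = 0 (J(p) = -0/(-2) = -0*(-1)/2 = -9*0 = 0)
(37 + J(-3))²/(-799) = (37 + 0)²/(-799) = 37²*(-1/799) = 1369*(-1/799) = -1369/799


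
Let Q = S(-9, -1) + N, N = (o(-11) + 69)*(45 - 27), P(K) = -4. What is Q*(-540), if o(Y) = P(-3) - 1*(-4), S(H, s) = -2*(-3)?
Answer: -673920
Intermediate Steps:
S(H, s) = 6
o(Y) = 0 (o(Y) = -4 - 1*(-4) = -4 + 4 = 0)
N = 1242 (N = (0 + 69)*(45 - 27) = 69*18 = 1242)
Q = 1248 (Q = 6 + 1242 = 1248)
Q*(-540) = 1248*(-540) = -673920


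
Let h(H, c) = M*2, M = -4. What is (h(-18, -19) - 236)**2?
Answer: 59536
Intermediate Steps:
h(H, c) = -8 (h(H, c) = -4*2 = -8)
(h(-18, -19) - 236)**2 = (-8 - 236)**2 = (-244)**2 = 59536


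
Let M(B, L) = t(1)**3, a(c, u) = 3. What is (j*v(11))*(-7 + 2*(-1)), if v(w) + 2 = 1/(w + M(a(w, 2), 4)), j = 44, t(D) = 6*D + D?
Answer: 46662/59 ≈ 790.88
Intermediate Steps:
t(D) = 7*D
M(B, L) = 343 (M(B, L) = (7*1)**3 = 7**3 = 343)
v(w) = -2 + 1/(343 + w) (v(w) = -2 + 1/(w + 343) = -2 + 1/(343 + w))
(j*v(11))*(-7 + 2*(-1)) = (44*((-685 - 2*11)/(343 + 11)))*(-7 + 2*(-1)) = (44*((-685 - 22)/354))*(-7 - 2) = (44*((1/354)*(-707)))*(-9) = (44*(-707/354))*(-9) = -15554/177*(-9) = 46662/59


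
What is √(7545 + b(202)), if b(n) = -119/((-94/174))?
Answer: 6*√476486/47 ≈ 88.121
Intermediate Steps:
b(n) = 10353/47 (b(n) = -119/((-94*1/174)) = -119/(-47/87) = -119*(-87/47) = 10353/47)
√(7545 + b(202)) = √(7545 + 10353/47) = √(364968/47) = 6*√476486/47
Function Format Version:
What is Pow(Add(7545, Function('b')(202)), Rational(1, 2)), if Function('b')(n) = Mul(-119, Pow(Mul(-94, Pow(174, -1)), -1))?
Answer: Mul(Rational(6, 47), Pow(476486, Rational(1, 2))) ≈ 88.121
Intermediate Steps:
Function('b')(n) = Rational(10353, 47) (Function('b')(n) = Mul(-119, Pow(Mul(-94, Rational(1, 174)), -1)) = Mul(-119, Pow(Rational(-47, 87), -1)) = Mul(-119, Rational(-87, 47)) = Rational(10353, 47))
Pow(Add(7545, Function('b')(202)), Rational(1, 2)) = Pow(Add(7545, Rational(10353, 47)), Rational(1, 2)) = Pow(Rational(364968, 47), Rational(1, 2)) = Mul(Rational(6, 47), Pow(476486, Rational(1, 2)))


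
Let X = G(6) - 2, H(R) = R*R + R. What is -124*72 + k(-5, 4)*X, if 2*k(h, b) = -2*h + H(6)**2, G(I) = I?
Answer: -5380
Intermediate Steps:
H(R) = R + R**2 (H(R) = R**2 + R = R + R**2)
k(h, b) = 882 - h (k(h, b) = (-2*h + (6*(1 + 6))**2)/2 = (-2*h + (6*7)**2)/2 = (-2*h + 42**2)/2 = (-2*h + 1764)/2 = (1764 - 2*h)/2 = 882 - h)
X = 4 (X = 6 - 2 = 4)
-124*72 + k(-5, 4)*X = -124*72 + (882 - 1*(-5))*4 = -8928 + (882 + 5)*4 = -8928 + 887*4 = -8928 + 3548 = -5380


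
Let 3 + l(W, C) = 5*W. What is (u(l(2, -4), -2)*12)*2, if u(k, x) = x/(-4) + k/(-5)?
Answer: -108/5 ≈ -21.600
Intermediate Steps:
l(W, C) = -3 + 5*W
u(k, x) = -x/4 - k/5 (u(k, x) = x*(-¼) + k*(-⅕) = -x/4 - k/5)
(u(l(2, -4), -2)*12)*2 = ((-¼*(-2) - (-3 + 5*2)/5)*12)*2 = ((½ - (-3 + 10)/5)*12)*2 = ((½ - ⅕*7)*12)*2 = ((½ - 7/5)*12)*2 = -9/10*12*2 = -54/5*2 = -108/5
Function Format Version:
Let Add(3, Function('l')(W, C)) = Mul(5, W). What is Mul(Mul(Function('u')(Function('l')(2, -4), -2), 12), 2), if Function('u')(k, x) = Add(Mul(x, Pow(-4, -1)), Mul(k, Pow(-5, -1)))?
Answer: Rational(-108, 5) ≈ -21.600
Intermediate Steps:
Function('l')(W, C) = Add(-3, Mul(5, W))
Function('u')(k, x) = Add(Mul(Rational(-1, 4), x), Mul(Rational(-1, 5), k)) (Function('u')(k, x) = Add(Mul(x, Rational(-1, 4)), Mul(k, Rational(-1, 5))) = Add(Mul(Rational(-1, 4), x), Mul(Rational(-1, 5), k)))
Mul(Mul(Function('u')(Function('l')(2, -4), -2), 12), 2) = Mul(Mul(Add(Mul(Rational(-1, 4), -2), Mul(Rational(-1, 5), Add(-3, Mul(5, 2)))), 12), 2) = Mul(Mul(Add(Rational(1, 2), Mul(Rational(-1, 5), Add(-3, 10))), 12), 2) = Mul(Mul(Add(Rational(1, 2), Mul(Rational(-1, 5), 7)), 12), 2) = Mul(Mul(Add(Rational(1, 2), Rational(-7, 5)), 12), 2) = Mul(Mul(Rational(-9, 10), 12), 2) = Mul(Rational(-54, 5), 2) = Rational(-108, 5)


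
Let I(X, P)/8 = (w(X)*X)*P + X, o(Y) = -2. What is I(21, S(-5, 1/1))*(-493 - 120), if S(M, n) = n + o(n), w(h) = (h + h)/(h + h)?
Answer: 0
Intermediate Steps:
w(h) = 1 (w(h) = (2*h)/((2*h)) = (2*h)*(1/(2*h)) = 1)
S(M, n) = -2 + n (S(M, n) = n - 2 = -2 + n)
I(X, P) = 8*X + 8*P*X (I(X, P) = 8*((1*X)*P + X) = 8*(X*P + X) = 8*(P*X + X) = 8*(X + P*X) = 8*X + 8*P*X)
I(21, S(-5, 1/1))*(-493 - 120) = (8*21*(1 + (-2 + 1/1)))*(-493 - 120) = (8*21*(1 + (-2 + 1)))*(-613) = (8*21*(1 - 1))*(-613) = (8*21*0)*(-613) = 0*(-613) = 0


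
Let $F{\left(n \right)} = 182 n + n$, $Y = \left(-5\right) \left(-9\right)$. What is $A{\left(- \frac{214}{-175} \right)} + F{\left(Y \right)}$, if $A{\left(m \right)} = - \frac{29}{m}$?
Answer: $\frac{1757215}{214} \approx 8211.3$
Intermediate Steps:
$Y = 45$
$F{\left(n \right)} = 183 n$
$A{\left(- \frac{214}{-175} \right)} + F{\left(Y \right)} = - \frac{29}{\left(-214\right) \frac{1}{-175}} + 183 \cdot 45 = - \frac{29}{\left(-214\right) \left(- \frac{1}{175}\right)} + 8235 = - \frac{29}{\frac{214}{175}} + 8235 = \left(-29\right) \frac{175}{214} + 8235 = - \frac{5075}{214} + 8235 = \frac{1757215}{214}$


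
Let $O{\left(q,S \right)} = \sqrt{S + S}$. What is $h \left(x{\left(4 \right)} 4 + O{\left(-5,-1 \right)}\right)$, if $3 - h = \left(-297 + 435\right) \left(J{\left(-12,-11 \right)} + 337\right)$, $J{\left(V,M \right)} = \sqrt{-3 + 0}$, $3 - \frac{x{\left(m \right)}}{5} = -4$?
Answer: $- 3 \left(140 + i \sqrt{2}\right) \left(15501 + 46 i \sqrt{3}\right) \approx -6.5101 \cdot 10^{6} - 99228.0 i$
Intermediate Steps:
$x{\left(m \right)} = 35$ ($x{\left(m \right)} = 15 - -20 = 15 + 20 = 35$)
$O{\left(q,S \right)} = \sqrt{2} \sqrt{S}$ ($O{\left(q,S \right)} = \sqrt{2 S} = \sqrt{2} \sqrt{S}$)
$J{\left(V,M \right)} = i \sqrt{3}$ ($J{\left(V,M \right)} = \sqrt{-3} = i \sqrt{3}$)
$h = -46503 - 138 i \sqrt{3}$ ($h = 3 - \left(-297 + 435\right) \left(i \sqrt{3} + 337\right) = 3 - 138 \left(337 + i \sqrt{3}\right) = 3 - \left(46506 + 138 i \sqrt{3}\right) = -46503 - 138 i \sqrt{3} \approx -46503.0 - 239.02 i$)
$h \left(x{\left(4 \right)} 4 + O{\left(-5,-1 \right)}\right) = \left(-46503 - 138 i \sqrt{3}\right) \left(35 \cdot 4 + \sqrt{2} \sqrt{-1}\right) = \left(-46503 - 138 i \sqrt{3}\right) \left(140 + \sqrt{2} i\right) = \left(-46503 - 138 i \sqrt{3}\right) \left(140 + i \sqrt{2}\right)$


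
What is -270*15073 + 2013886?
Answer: -2055824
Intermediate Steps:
-270*15073 + 2013886 = -4069710 + 2013886 = -2055824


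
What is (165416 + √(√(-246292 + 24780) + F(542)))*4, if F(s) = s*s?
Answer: 661664 + 4*√(293764 + 2*I*√55378) ≈ 6.6383e+5 + 1.7367*I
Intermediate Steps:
F(s) = s²
(165416 + √(√(-246292 + 24780) + F(542)))*4 = (165416 + √(√(-246292 + 24780) + 542²))*4 = (165416 + √(√(-221512) + 293764))*4 = (165416 + √(2*I*√55378 + 293764))*4 = (165416 + √(293764 + 2*I*√55378))*4 = 661664 + 4*√(293764 + 2*I*√55378)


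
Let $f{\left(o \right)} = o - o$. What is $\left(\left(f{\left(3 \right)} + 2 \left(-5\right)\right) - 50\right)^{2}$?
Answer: $3600$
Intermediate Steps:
$f{\left(o \right)} = 0$
$\left(\left(f{\left(3 \right)} + 2 \left(-5\right)\right) - 50\right)^{2} = \left(\left(0 + 2 \left(-5\right)\right) - 50\right)^{2} = \left(\left(0 - 10\right) - 50\right)^{2} = \left(-10 - 50\right)^{2} = \left(-60\right)^{2} = 3600$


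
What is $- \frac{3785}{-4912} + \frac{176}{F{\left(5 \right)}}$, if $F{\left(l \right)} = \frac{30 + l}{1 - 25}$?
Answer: $- \frac{20615813}{171920} \approx -119.92$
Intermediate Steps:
$F{\left(l \right)} = - \frac{5}{4} - \frac{l}{24}$ ($F{\left(l \right)} = \frac{30 + l}{-24} = \left(30 + l\right) \left(- \frac{1}{24}\right) = - \frac{5}{4} - \frac{l}{24}$)
$- \frac{3785}{-4912} + \frac{176}{F{\left(5 \right)}} = - \frac{3785}{-4912} + \frac{176}{- \frac{5}{4} - \frac{5}{24}} = \left(-3785\right) \left(- \frac{1}{4912}\right) + \frac{176}{- \frac{5}{4} - \frac{5}{24}} = \frac{3785}{4912} + \frac{176}{- \frac{35}{24}} = \frac{3785}{4912} + 176 \left(- \frac{24}{35}\right) = \frac{3785}{4912} - \frac{4224}{35} = - \frac{20615813}{171920}$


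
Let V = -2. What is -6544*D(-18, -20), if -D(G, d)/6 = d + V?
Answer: -863808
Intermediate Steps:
D(G, d) = 12 - 6*d (D(G, d) = -6*(d - 2) = -6*(-2 + d) = 12 - 6*d)
-6544*D(-18, -20) = -6544*(12 - 6*(-20)) = -6544*(12 + 120) = -6544*132 = -863808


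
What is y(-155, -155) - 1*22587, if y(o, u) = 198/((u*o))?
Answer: -542652477/24025 ≈ -22587.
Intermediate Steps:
y(o, u) = 198/(o*u) (y(o, u) = 198/((o*u)) = 198*(1/(o*u)) = 198/(o*u))
y(-155, -155) - 1*22587 = 198/(-155*(-155)) - 1*22587 = 198*(-1/155)*(-1/155) - 22587 = 198/24025 - 22587 = -542652477/24025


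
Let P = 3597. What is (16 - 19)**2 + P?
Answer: 3606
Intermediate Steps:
(16 - 19)**2 + P = (16 - 19)**2 + 3597 = (-3)**2 + 3597 = 9 + 3597 = 3606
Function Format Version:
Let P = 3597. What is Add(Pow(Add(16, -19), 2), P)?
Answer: 3606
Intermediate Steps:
Add(Pow(Add(16, -19), 2), P) = Add(Pow(Add(16, -19), 2), 3597) = Add(Pow(-3, 2), 3597) = Add(9, 3597) = 3606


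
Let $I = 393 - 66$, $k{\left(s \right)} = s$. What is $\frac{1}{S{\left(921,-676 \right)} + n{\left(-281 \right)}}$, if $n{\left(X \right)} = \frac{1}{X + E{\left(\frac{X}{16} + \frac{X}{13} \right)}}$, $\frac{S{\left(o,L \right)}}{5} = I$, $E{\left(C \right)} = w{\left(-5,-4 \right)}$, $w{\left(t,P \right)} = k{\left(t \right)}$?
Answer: $\frac{286}{467609} \approx 0.00061162$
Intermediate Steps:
$I = 327$
$w{\left(t,P \right)} = t$
$E{\left(C \right)} = -5$
$S{\left(o,L \right)} = 1635$ ($S{\left(o,L \right)} = 5 \cdot 327 = 1635$)
$n{\left(X \right)} = \frac{1}{-5 + X}$ ($n{\left(X \right)} = \frac{1}{X - 5} = \frac{1}{-5 + X}$)
$\frac{1}{S{\left(921,-676 \right)} + n{\left(-281 \right)}} = \frac{1}{1635 + \frac{1}{-5 - 281}} = \frac{1}{1635 + \frac{1}{-286}} = \frac{1}{1635 - \frac{1}{286}} = \frac{1}{\frac{467609}{286}} = \frac{286}{467609}$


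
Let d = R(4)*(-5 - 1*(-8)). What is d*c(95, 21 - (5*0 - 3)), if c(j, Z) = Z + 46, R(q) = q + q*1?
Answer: 1680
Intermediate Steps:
R(q) = 2*q (R(q) = q + q = 2*q)
d = 24 (d = (2*4)*(-5 - 1*(-8)) = 8*(-5 + 8) = 8*3 = 24)
c(j, Z) = 46 + Z
d*c(95, 21 - (5*0 - 3)) = 24*(46 + (21 - (5*0 - 3))) = 24*(46 + (21 - (0 - 3))) = 24*(46 + (21 - 1*(-3))) = 24*(46 + (21 + 3)) = 24*(46 + 24) = 24*70 = 1680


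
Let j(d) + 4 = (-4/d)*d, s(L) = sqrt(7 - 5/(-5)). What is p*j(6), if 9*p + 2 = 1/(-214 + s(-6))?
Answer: 183580/103023 + 4*sqrt(2)/103023 ≈ 1.7820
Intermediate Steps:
s(L) = 2*sqrt(2) (s(L) = sqrt(7 - 5*(-1/5)) = sqrt(7 + 1) = sqrt(8) = 2*sqrt(2))
j(d) = -8 (j(d) = -4 + (-4/d)*d = -4 - 4 = -8)
p = -2/9 + 1/(9*(-214 + 2*sqrt(2))) ≈ -0.22275
p*j(6) = (-45895/206046 - sqrt(2)/206046)*(-8) = 183580/103023 + 4*sqrt(2)/103023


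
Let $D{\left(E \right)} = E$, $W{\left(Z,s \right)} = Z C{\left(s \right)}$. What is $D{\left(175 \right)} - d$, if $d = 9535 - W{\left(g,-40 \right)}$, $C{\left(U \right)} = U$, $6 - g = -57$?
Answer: $-11880$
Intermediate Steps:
$g = 63$ ($g = 6 - -57 = 6 + 57 = 63$)
$W{\left(Z,s \right)} = Z s$
$d = 12055$ ($d = 9535 - 63 \left(-40\right) = 9535 - -2520 = 9535 + 2520 = 12055$)
$D{\left(175 \right)} - d = 175 - 12055 = -11880$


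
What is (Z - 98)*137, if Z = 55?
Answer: -5891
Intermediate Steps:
(Z - 98)*137 = (55 - 98)*137 = -43*137 = -5891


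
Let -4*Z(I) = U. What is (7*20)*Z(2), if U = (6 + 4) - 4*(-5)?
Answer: -1050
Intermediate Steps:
U = 30 (U = 10 + 20 = 30)
Z(I) = -15/2 (Z(I) = -¼*30 = -15/2)
(7*20)*Z(2) = (7*20)*(-15/2) = 140*(-15/2) = -1050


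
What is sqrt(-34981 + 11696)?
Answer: I*sqrt(23285) ≈ 152.59*I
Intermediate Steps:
sqrt(-34981 + 11696) = sqrt(-23285) = I*sqrt(23285)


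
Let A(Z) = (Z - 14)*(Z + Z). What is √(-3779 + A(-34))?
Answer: I*√515 ≈ 22.694*I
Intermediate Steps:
A(Z) = 2*Z*(-14 + Z) (A(Z) = (-14 + Z)*(2*Z) = 2*Z*(-14 + Z))
√(-3779 + A(-34)) = √(-3779 + 2*(-34)*(-14 - 34)) = √(-3779 + 2*(-34)*(-48)) = √(-3779 + 3264) = √(-515) = I*√515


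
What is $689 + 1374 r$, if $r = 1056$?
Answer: $1451633$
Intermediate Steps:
$689 + 1374 r = 689 + 1374 \cdot 1056 = 689 + 1450944 = 1451633$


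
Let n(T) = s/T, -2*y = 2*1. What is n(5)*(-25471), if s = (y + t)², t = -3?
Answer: -407536/5 ≈ -81507.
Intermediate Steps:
y = -1 ≈ -1.0000
s = 16 (s = (-1 - 3)² = (-4)² = 16)
n(T) = 16/T
n(5)*(-25471) = (16/5)*(-25471) = -407536/5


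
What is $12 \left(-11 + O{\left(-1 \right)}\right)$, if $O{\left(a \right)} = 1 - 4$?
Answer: $-168$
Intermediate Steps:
$O{\left(a \right)} = -3$
$12 \left(-11 + O{\left(-1 \right)}\right) = 12 \left(-11 - 3\right) = 12 \left(-14\right) = -168$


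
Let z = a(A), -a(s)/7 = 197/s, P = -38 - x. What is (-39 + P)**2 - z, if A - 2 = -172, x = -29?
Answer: 390301/170 ≈ 2295.9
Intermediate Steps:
A = -170 (A = 2 - 172 = -170)
P = -9 (P = -38 - 1*(-29) = -38 + 29 = -9)
a(s) = -1379/s
z = 1379/170 (z = -1379/(-170) = -1379*(-1/170) = 1379/170 ≈ 8.1118)
(-39 + P)**2 - z = (-39 - 9)**2 - 1*1379/170 = (-48)**2 - 1379/170 = 2304 - 1379/170 = 390301/170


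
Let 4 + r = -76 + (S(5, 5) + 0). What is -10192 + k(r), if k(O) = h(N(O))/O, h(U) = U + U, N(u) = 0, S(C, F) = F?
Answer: -10192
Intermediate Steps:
h(U) = 2*U
r = -75 (r = -4 + (-76 + (5 + 0)) = -4 + (-76 + 5) = -4 - 71 = -75)
k(O) = 0 (k(O) = (2*0)/O = 0/O = 0)
-10192 + k(r) = -10192 + 0 = -10192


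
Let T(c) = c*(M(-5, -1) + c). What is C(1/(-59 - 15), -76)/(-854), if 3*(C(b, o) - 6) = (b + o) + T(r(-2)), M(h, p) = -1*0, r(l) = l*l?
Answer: 3109/189588 ≈ 0.016399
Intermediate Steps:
r(l) = l²
M(h, p) = 0
T(c) = c² (T(c) = c*(0 + c) = c*c = c²)
C(b, o) = 34/3 + b/3 + o/3 (C(b, o) = 6 + ((b + o) + ((-2)²)²)/3 = 6 + ((b + o) + 4²)/3 = 6 + ((b + o) + 16)/3 = 6 + (16 + b + o)/3 = 6 + (16/3 + b/3 + o/3) = 34/3 + b/3 + o/3)
C(1/(-59 - 15), -76)/(-854) = (34/3 + 1/(3*(-59 - 15)) + (⅓)*(-76))/(-854) = (34/3 + (⅓)/(-74) - 76/3)*(-1/854) = (34/3 + (⅓)*(-1/74) - 76/3)*(-1/854) = (34/3 - 1/222 - 76/3)*(-1/854) = -3109/222*(-1/854) = 3109/189588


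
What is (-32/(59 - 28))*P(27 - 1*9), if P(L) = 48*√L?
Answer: -4608*√2/31 ≈ -210.22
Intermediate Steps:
(-32/(59 - 28))*P(27 - 1*9) = (-32/(59 - 28))*(48*√(27 - 1*9)) = (-32/31)*(48*√(27 - 9)) = (-32*1/31)*(48*√18) = -1536*3*√2/31 = -4608*√2/31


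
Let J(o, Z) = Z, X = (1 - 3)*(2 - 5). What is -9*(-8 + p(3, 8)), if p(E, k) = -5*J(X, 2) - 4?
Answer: 198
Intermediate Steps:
X = 6 (X = -2*(-3) = 6)
p(E, k) = -14 (p(E, k) = -5*2 - 4 = -10 - 4 = -14)
-9*(-8 + p(3, 8)) = -9*(-8 - 14) = -9*(-22) = 198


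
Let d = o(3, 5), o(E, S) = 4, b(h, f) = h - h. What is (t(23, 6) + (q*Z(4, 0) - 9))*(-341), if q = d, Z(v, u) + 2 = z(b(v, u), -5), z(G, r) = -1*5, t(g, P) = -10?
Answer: 16027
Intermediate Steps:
b(h, f) = 0
z(G, r) = -5
Z(v, u) = -7 (Z(v, u) = -2 - 5 = -7)
d = 4
q = 4
(t(23, 6) + (q*Z(4, 0) - 9))*(-341) = (-10 + (4*(-7) - 9))*(-341) = (-10 + (-28 - 9))*(-341) = (-10 - 37)*(-341) = -47*(-341) = 16027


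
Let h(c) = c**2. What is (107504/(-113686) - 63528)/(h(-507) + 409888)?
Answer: -3611175856/37910699891 ≈ -0.095255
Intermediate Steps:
(107504/(-113686) - 63528)/(h(-507) + 409888) = (107504/(-113686) - 63528)/((-507)**2 + 409888) = (107504*(-1/113686) - 63528)/(257049 + 409888) = (-53752/56843 - 63528)/666937 = -3611175856/56843*1/666937 = -3611175856/37910699891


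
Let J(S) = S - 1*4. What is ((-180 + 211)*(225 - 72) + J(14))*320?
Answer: 1520960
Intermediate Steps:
J(S) = -4 + S (J(S) = S - 4 = -4 + S)
((-180 + 211)*(225 - 72) + J(14))*320 = ((-180 + 211)*(225 - 72) + (-4 + 14))*320 = (31*153 + 10)*320 = (4743 + 10)*320 = 4753*320 = 1520960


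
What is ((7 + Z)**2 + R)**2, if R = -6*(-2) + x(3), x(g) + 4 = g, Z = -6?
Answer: 144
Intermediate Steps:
x(g) = -4 + g
R = 11 (R = -6*(-2) + (-4 + 3) = 12 - 1 = 11)
((7 + Z)**2 + R)**2 = ((7 - 6)**2 + 11)**2 = (1**2 + 11)**2 = (1 + 11)**2 = 12**2 = 144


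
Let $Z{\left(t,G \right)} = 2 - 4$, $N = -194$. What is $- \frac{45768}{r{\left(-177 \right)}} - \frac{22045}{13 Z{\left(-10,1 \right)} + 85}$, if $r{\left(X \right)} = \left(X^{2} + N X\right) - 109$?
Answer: $- \frac{723963211}{1933961} \approx -374.34$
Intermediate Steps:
$r{\left(X \right)} = -109 + X^{2} - 194 X$ ($r{\left(X \right)} = \left(X^{2} - 194 X\right) - 109 = -109 + X^{2} - 194 X$)
$Z{\left(t,G \right)} = -2$ ($Z{\left(t,G \right)} = 2 - 4 = -2$)
$- \frac{45768}{r{\left(-177 \right)}} - \frac{22045}{13 Z{\left(-10,1 \right)} + 85} = - \frac{45768}{-109 + \left(-177\right)^{2} - -34338} - \frac{22045}{13 \left(-2\right) + 85} = - \frac{45768}{-109 + 31329 + 34338} - \frac{22045}{-26 + 85} = - \frac{45768}{65558} - \frac{22045}{59} = \left(-45768\right) \frac{1}{65558} - \frac{22045}{59} = - \frac{22884}{32779} - \frac{22045}{59} = - \frac{723963211}{1933961}$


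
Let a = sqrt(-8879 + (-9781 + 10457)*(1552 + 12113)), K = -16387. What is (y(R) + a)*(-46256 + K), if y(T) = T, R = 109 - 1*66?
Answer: -2693649 - 62643*sqrt(9228661) ≈ -1.9300e+8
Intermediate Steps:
R = 43 (R = 109 - 66 = 43)
a = sqrt(9228661) (a = sqrt(-8879 + 676*13665) = sqrt(-8879 + 9237540) = sqrt(9228661) ≈ 3037.9)
(y(R) + a)*(-46256 + K) = (43 + sqrt(9228661))*(-46256 - 16387) = (43 + sqrt(9228661))*(-62643) = -2693649 - 62643*sqrt(9228661)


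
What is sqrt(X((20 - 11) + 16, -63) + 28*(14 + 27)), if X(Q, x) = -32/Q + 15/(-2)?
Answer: 3*sqrt(12658)/10 ≈ 33.752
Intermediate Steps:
X(Q, x) = -15/2 - 32/Q (X(Q, x) = -32/Q + 15*(-1/2) = -32/Q - 15/2 = -15/2 - 32/Q)
sqrt(X((20 - 11) + 16, -63) + 28*(14 + 27)) = sqrt((-15/2 - 32/((20 - 11) + 16)) + 28*(14 + 27)) = sqrt((-15/2 - 32/(9 + 16)) + 28*41) = sqrt((-15/2 - 32/25) + 1148) = sqrt(-439/50 + 1148) = sqrt(56961/50) = 3*sqrt(12658)/10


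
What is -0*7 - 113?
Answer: -113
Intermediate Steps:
-0*7 - 113 = -139*0 - 113 = 0 - 113 = -113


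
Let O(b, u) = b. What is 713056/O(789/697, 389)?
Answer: 497000032/789 ≈ 6.2991e+5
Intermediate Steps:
713056/O(789/697, 389) = 713056/((789/697)) = 713056/((789*(1/697))) = 713056/(789/697) = 713056*(697/789) = 497000032/789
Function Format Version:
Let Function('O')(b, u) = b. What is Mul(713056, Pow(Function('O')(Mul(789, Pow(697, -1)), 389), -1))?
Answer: Rational(497000032, 789) ≈ 6.2991e+5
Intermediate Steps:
Mul(713056, Pow(Function('O')(Mul(789, Pow(697, -1)), 389), -1)) = Mul(713056, Pow(Mul(789, Pow(697, -1)), -1)) = Mul(713056, Pow(Mul(789, Rational(1, 697)), -1)) = Mul(713056, Pow(Rational(789, 697), -1)) = Mul(713056, Rational(697, 789)) = Rational(497000032, 789)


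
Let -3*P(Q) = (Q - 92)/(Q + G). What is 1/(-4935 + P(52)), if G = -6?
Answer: -69/340495 ≈ -0.00020265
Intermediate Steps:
P(Q) = -(-92 + Q)/(3*(-6 + Q)) (P(Q) = -(Q - 92)/(3*(Q - 6)) = -(-92 + Q)/(3*(-6 + Q)))
1/(-4935 + P(52)) = 1/(-4935 + (92 - 1*52)/(3*(-6 + 52))) = 1/(-4935 + (1/3)*(92 - 52)/46) = 1/(-4935 + (1/3)*(1/46)*40) = 1/(-4935 + 20/69) = 1/(-340495/69) = -69/340495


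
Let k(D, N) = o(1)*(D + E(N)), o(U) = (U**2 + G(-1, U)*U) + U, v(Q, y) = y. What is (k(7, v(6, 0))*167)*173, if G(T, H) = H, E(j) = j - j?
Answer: 606711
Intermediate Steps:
E(j) = 0
o(U) = U + 2*U**2 (o(U) = (U**2 + U*U) + U = (U**2 + U**2) + U = 2*U**2 + U = U + 2*U**2)
k(D, N) = 3*D (k(D, N) = (1*(1 + 2*1))*(D + 0) = (1*(1 + 2))*D = (1*3)*D = 3*D)
(k(7, v(6, 0))*167)*173 = ((3*7)*167)*173 = (21*167)*173 = 3507*173 = 606711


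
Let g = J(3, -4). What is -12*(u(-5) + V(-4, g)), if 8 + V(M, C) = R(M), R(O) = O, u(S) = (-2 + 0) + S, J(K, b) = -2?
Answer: 228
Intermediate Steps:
u(S) = -2 + S
g = -2
V(M, C) = -8 + M
-12*(u(-5) + V(-4, g)) = -12*((-2 - 5) + (-8 - 4)) = -12*(-7 - 12) = -12*(-19) = 228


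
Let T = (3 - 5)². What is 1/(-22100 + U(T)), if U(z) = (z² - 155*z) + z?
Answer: -1/22700 ≈ -4.4053e-5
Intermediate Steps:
T = 4 (T = (-2)² = 4)
U(z) = z² - 154*z
1/(-22100 + U(T)) = 1/(-22100 + 4*(-154 + 4)) = 1/(-22100 + 4*(-150)) = 1/(-22100 - 600) = 1/(-22700) = -1/22700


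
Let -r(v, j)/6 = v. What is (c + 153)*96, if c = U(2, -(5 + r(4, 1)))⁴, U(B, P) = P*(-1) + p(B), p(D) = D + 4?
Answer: 2756544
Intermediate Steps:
r(v, j) = -6*v
p(D) = 4 + D
U(B, P) = 4 + B - P (U(B, P) = P*(-1) + (4 + B) = -P + (4 + B) = 4 + B - P)
c = 28561 (c = (4 + 2 - (-1)*(5 - 6*4))⁴ = (4 + 2 - (-1)*(5 - 24))⁴ = (4 + 2 - (-1)*(-19))⁴ = (4 + 2 - 1*19)⁴ = (4 + 2 - 19)⁴ = (-13)⁴ = 28561)
(c + 153)*96 = (28561 + 153)*96 = 28714*96 = 2756544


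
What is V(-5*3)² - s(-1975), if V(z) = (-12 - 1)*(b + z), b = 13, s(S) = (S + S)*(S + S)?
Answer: -15601824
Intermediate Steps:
s(S) = 4*S² (s(S) = (2*S)*(2*S) = 4*S²)
V(z) = -169 - 13*z (V(z) = (-12 - 1)*(13 + z) = -13*(13 + z) = -169 - 13*z)
V(-5*3)² - s(-1975) = (-169 - (-65)*3)² - 4*(-1975)² = (-169 - 13*(-15))² - 4*3900625 = (-169 + 195)² - 1*15602500 = 26² - 15602500 = 676 - 15602500 = -15601824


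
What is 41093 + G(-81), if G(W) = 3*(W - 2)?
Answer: 40844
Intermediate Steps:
G(W) = -6 + 3*W (G(W) = 3*(-2 + W) = -6 + 3*W)
41093 + G(-81) = 41093 + (-6 + 3*(-81)) = 41093 + (-6 - 243) = 41093 - 249 = 40844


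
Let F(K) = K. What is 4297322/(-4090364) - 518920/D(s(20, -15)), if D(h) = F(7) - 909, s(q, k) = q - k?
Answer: 529673875609/922377082 ≈ 574.25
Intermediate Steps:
D(h) = -902 (D(h) = 7 - 909 = -902)
4297322/(-4090364) - 518920/D(s(20, -15)) = 4297322/(-4090364) - 518920/(-902) = 4297322*(-1/4090364) - 518920*(-1/902) = -2148661/2045182 + 259460/451 = 529673875609/922377082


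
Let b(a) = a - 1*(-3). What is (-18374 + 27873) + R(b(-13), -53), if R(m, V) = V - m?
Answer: 9456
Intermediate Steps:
b(a) = 3 + a (b(a) = a + 3 = 3 + a)
(-18374 + 27873) + R(b(-13), -53) = (-18374 + 27873) + (-53 - (3 - 13)) = 9499 + (-53 - 1*(-10)) = 9499 + (-53 + 10) = 9499 - 43 = 9456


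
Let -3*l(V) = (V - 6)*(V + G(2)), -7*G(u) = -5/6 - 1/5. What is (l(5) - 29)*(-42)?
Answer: 17189/15 ≈ 1145.9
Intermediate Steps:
G(u) = 31/210 (G(u) = -(-5/6 - 1/5)/7 = -(-5*⅙ - 1*⅕)/7 = -(-⅚ - ⅕)/7 = -⅐*(-31/30) = 31/210)
l(V) = -(-6 + V)*(31/210 + V)/3 (l(V) = -(V - 6)*(V + 31/210)/3 = -(-6 + V)*(31/210 + V)/3)
(l(5) - 29)*(-42) = ((31/105 - ⅓*5² + (1229/630)*5) - 29)*(-42) = ((31/105 - ⅓*25 + 1229/126) - 29)*(-42) = ((31/105 - 25/3 + 1229/126) - 29)*(-42) = (1081/630 - 29)*(-42) = -17189/630*(-42) = 17189/15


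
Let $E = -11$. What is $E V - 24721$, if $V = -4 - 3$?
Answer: $-24644$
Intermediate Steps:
$V = -7$ ($V = -4 - 3 = -7$)
$E V - 24721 = \left(-11\right) \left(-7\right) - 24721 = 77 - 24721 = -24644$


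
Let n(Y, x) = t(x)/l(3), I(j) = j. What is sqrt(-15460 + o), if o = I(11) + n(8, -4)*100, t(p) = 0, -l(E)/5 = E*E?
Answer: I*sqrt(15449) ≈ 124.29*I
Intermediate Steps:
l(E) = -5*E**2 (l(E) = -5*E*E = -5*E**2)
n(Y, x) = 0 (n(Y, x) = 0/((-5*3**2)) = 0/((-5*9)) = 0/(-45) = 0*(-1/45) = 0)
o = 11 (o = 11 + 0*100 = 11 + 0 = 11)
sqrt(-15460 + o) = sqrt(-15460 + 11) = sqrt(-15449) = I*sqrt(15449)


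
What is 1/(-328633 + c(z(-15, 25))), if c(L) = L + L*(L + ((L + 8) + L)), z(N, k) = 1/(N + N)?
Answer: -300/98589989 ≈ -3.0429e-6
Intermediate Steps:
z(N, k) = 1/(2*N)
c(L) = L + L*(8 + 3*L) (c(L) = L + L*(L + ((8 + L) + L)) = L + L*(L + (8 + 2*L)) = L + L*(8 + 3*L))
1/(-328633 + c(z(-15, 25))) = 1/(-328633 + 3*((1/2)/(-15))*(3 + (1/2)/(-15))) = 1/(-328633 + 3*((1/2)*(-1/15))*(3 + (1/2)*(-1/15))) = 1/(-328633 + 3*(-1/30)*(3 - 1/30)) = 1/(-328633 + 3*(-1/30)*(89/30)) = 1/(-328633 - 89/300) = 1/(-98589989/300) = -300/98589989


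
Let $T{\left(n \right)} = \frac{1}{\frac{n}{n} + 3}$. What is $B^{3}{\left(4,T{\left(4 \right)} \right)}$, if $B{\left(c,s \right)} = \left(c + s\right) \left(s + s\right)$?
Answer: $\frac{4913}{512} \approx 9.5957$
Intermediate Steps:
$T{\left(n \right)} = \frac{1}{4}$ ($T{\left(n \right)} = \frac{1}{1 + 3} = \frac{1}{4}$)
$B{\left(c,s \right)} = 2 s \left(c + s\right)$ ($B{\left(c,s \right)} = \left(c + s\right) 2 s = 2 s \left(c + s\right)$)
$B^{3}{\left(4,T{\left(4 \right)} \right)} = \left(2 \cdot \frac{1}{4} \left(4 + \frac{1}{4}\right)\right)^{3} = \left(2 \cdot \frac{1}{4} \cdot \frac{17}{4}\right)^{3} = \left(\frac{17}{8}\right)^{3} = \frac{4913}{512}$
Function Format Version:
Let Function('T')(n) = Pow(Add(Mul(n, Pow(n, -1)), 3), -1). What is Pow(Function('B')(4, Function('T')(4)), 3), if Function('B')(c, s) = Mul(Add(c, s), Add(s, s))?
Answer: Rational(4913, 512) ≈ 9.5957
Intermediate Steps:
Function('T')(n) = Rational(1, 4) (Function('T')(n) = Pow(Add(1, 3), -1) = Pow(4, -1) = Rational(1, 4))
Function('B')(c, s) = Mul(2, s, Add(c, s)) (Function('B')(c, s) = Mul(Add(c, s), Mul(2, s)) = Mul(2, s, Add(c, s)))
Pow(Function('B')(4, Function('T')(4)), 3) = Pow(Mul(2, Rational(1, 4), Add(4, Rational(1, 4))), 3) = Pow(Mul(2, Rational(1, 4), Rational(17, 4)), 3) = Pow(Rational(17, 8), 3) = Rational(4913, 512)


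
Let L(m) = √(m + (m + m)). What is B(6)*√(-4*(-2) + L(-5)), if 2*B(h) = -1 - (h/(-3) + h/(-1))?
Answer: 7*√(8 + I*√15)/2 ≈ 10.171 + 2.3324*I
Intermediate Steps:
L(m) = √3*√m (L(m) = √(m + 2*m) = √(3*m) = √3*√m)
B(h) = -½ + 2*h/3 (B(h) = (-1 - (h/(-3) + h/(-1)))/2 = (-1 - (h*(-⅓) + h*(-1)))/2 = (-1 - (-h/3 - h))/2 = (-1 - (-4)*h/3)/2 = (-1 + 4*h/3)/2 = -½ + 2*h/3)
B(6)*√(-4*(-2) + L(-5)) = (-½ + (⅔)*6)*√(-4*(-2) + √3*√(-5)) = (-½ + 4)*√(8 + √3*(I*√5)) = 7*√(8 + I*√15)/2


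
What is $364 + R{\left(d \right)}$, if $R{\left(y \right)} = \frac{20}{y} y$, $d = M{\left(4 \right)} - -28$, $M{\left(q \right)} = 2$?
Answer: $384$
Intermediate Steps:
$d = 30$ ($d = 2 - -28 = 2 + 28 = 30$)
$R{\left(y \right)} = 20$
$364 + R{\left(d \right)} = 364 + 20 = 384$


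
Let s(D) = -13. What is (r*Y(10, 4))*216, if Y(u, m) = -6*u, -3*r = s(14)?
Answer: -56160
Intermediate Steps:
r = 13/3 (r = -⅓*(-13) = 13/3 ≈ 4.3333)
(r*Y(10, 4))*216 = (13*(-6*10)/3)*216 = ((13/3)*(-60))*216 = -260*216 = -56160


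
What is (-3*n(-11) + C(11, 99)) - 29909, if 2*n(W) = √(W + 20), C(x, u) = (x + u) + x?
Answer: -59585/2 ≈ -29793.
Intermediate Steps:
C(x, u) = u + 2*x (C(x, u) = (u + x) + x = u + 2*x)
n(W) = √(20 + W)/2 (n(W) = √(W + 20)/2 = √(20 + W)/2)
(-3*n(-11) + C(11, 99)) - 29909 = (-3*√(20 - 11)/2 + (99 + 2*11)) - 29909 = (-3*√9/2 + (99 + 22)) - 29909 = (-3*3/2 + 121) - 29909 = (-9/2 + 121) - 29909 = 233/2 - 29909 = -59585/2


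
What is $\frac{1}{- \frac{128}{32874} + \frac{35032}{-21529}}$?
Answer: $- \frac{353872173}{577198840} \approx -0.61309$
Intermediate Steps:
$\frac{1}{- \frac{128}{32874} + \frac{35032}{-21529}} = \frac{1}{\left(-128\right) \frac{1}{32874} + 35032 \left(- \frac{1}{21529}\right)} = \frac{1}{- \frac{64}{16437} - \frac{35032}{21529}} = \frac{1}{- \frac{577198840}{353872173}} = - \frac{353872173}{577198840}$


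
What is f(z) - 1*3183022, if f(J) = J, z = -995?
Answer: -3184017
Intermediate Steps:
f(z) - 1*3183022 = -995 - 1*3183022 = -995 - 3183022 = -3184017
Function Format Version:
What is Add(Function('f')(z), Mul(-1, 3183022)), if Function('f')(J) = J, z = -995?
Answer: -3184017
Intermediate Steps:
Add(Function('f')(z), Mul(-1, 3183022)) = Add(-995, Mul(-1, 3183022)) = Add(-995, -3183022) = -3184017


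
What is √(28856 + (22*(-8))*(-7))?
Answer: 2*√7522 ≈ 173.46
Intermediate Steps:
√(28856 + (22*(-8))*(-7)) = √(28856 - 176*(-7)) = √(28856 + 1232) = √30088 = 2*√7522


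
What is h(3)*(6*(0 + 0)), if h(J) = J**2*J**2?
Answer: 0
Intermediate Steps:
h(J) = J**4
h(3)*(6*(0 + 0)) = 3**4*(6*(0 + 0)) = 81*(6*0) = 81*0 = 0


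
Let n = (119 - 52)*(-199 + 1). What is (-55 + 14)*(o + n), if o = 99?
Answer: 539847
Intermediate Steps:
n = -13266 (n = 67*(-198) = -13266)
(-55 + 14)*(o + n) = (-55 + 14)*(99 - 13266) = -41*(-13167) = 539847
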